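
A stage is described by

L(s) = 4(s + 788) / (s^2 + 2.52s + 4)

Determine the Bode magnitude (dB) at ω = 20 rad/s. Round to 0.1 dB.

18.0 dB

At s = jω = j20:
zero (s+788): 788 + j20 → |·| = √(788²+20²) = √621344 ≈ 788.25, ∠ = arctan(20/788) ≈ 1.45°
quadratic: (j20)² + 2.52·j20 + 4 = -396 + j50.4 → |·| ≈ 399.19, ∠ ≈ 172.75°
|L| = 4 · 788.25 / 399.19 ≈ 7.8985
Gain = 20 log₁₀(7.8985) ≈ 17.95 dB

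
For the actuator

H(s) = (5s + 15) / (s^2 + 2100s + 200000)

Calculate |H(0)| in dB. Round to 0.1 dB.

-82.5 dB

H(0) = 15 / 200000 = 7.5e-05
20 log₁₀(7.5e-05) ≈ -82.50 dB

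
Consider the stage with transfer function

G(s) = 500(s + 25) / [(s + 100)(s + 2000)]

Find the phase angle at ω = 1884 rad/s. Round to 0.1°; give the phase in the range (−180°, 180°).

At s = jω = j1884:
zero (s+25): 25 + j1884 → |·| = √(25²+1884²) = √3550081 ≈ 1884.2, ∠ = arctan(1884/25) ≈ 89.24°
pole (s+100): 100 + j1884 → |·| = √(100²+1884²) = √3559456 ≈ 1886.7, ∠ = arctan(1884/100) ≈ 86.96°
pole (s+2000): 2000 + j1884 → |·| = √(2000²+1884²) = √7549456 ≈ 2747.6, ∠ = arctan(1884/2000) ≈ 43.29°
∠G = 89.24° − 130.25° = -41.01°

-41.0°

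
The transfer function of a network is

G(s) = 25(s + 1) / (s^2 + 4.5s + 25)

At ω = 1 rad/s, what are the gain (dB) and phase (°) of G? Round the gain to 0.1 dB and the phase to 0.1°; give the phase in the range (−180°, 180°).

At s = jω = j1:
zero (s+1): 1 + j1 → |·| = √(1²+1²) = √2 ≈ 1.4142, ∠ = arctan(1/1) ≈ 45.00°
quadratic: (j1)² + 4.5·j1 + 25 = 24 + j4.5 → |·| ≈ 24.418, ∠ ≈ 10.62°
|G| = 25 · 1.4142 / 24.418 ≈ 1.4479
Gain = 20 log₁₀(1.4479) ≈ 3.21 dB
∠G = 45.00° − 10.62° = 34.38°

3.2 dB, 34.4°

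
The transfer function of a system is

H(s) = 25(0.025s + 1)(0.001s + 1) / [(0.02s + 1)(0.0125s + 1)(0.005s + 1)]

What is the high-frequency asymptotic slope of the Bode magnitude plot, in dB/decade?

Each pole contributes −20 dB/decade at high frequency; each zero contributes +20 dB/decade.
Net: 2 zero(s) − 3 pole(s) → -20 dB/decade.

-20 dB/decade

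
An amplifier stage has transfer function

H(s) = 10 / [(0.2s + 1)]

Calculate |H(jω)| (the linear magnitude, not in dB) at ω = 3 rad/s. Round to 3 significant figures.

8.57

At ω = 3 rad/s:
pole (1 + j3·0.2) = 1 + j0.6 → |·| ≈ 1.1662, ∠ ≈ 30.96°
|H| = 10 · 1 / (1.1662) ≈ 8.5749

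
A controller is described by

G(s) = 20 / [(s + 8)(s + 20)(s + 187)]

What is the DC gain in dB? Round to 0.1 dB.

-63.5 dB

G(0) = 20 / (8·20·187) ≈ 0.00066845
20 log₁₀(0.00066845) ≈ -63.50 dB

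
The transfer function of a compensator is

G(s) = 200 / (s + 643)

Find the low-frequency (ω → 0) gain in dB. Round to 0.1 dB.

-10.1 dB

G(0) = 200 / (643) ≈ 0.31104
20 log₁₀(0.31104) ≈ -10.14 dB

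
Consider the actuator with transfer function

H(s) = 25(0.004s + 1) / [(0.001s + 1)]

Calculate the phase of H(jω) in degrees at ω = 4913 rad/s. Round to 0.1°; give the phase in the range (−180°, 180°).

8.6°

At ω = 4913 rad/s:
zero (1 + j4913·0.004) = 1 + j19.652 → |·| ≈ 19.677, ∠ ≈ 87.09°
pole (1 + j4913·0.001) = 1 + j4.913 → |·| ≈ 5.0137, ∠ ≈ 78.50°
∠H = (87.09°) − (78.50°) = 8.59°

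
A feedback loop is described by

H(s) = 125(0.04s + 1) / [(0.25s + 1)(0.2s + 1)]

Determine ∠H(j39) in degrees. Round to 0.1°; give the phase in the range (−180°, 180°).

At ω = 39 rad/s:
zero (1 + j39·0.04) = 1 + j1.56 → |·| ≈ 1.853, ∠ ≈ 57.34°
pole (1 + j39·0.25) = 1 + j9.75 → |·| ≈ 9.8011, ∠ ≈ 84.14°
pole (1 + j39·0.2) = 1 + j7.8 → |·| ≈ 7.8638, ∠ ≈ 82.69°
∠H = (57.34°) − (84.14° + 82.69°) = -109.49°

-109.5°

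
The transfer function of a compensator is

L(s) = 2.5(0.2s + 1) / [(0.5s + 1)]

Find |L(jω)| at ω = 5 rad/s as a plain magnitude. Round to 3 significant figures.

At ω = 5 rad/s:
zero (1 + j5·0.2) = 1 + j1 → |·| ≈ 1.4142, ∠ ≈ 45.00°
pole (1 + j5·0.5) = 1 + j2.5 → |·| ≈ 2.6926, ∠ ≈ 68.20°
|L| = 2.5 · 1.4142 / (2.6926) ≈ 1.313

1.31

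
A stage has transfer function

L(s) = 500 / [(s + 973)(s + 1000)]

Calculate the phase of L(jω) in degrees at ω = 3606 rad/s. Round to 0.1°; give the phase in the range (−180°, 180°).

At s = jω = j3606:
pole (s+973): 973 + j3606 → |·| = √(973²+3606²) = √13949965 ≈ 3735, ∠ = arctan(3606/973) ≈ 74.90°
pole (s+1000): 1000 + j3606 → |·| = √(1000²+3606²) = √14003236 ≈ 3742.1, ∠ = arctan(3606/1000) ≈ 74.50°
∠L = 0.00° − 149.40° = -149.40°

-149.4°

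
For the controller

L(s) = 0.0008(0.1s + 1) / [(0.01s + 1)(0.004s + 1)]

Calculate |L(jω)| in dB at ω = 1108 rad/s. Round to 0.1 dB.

-55.1 dB

At ω = 1108 rad/s:
zero (1 + j1108·0.1) = 1 + j110.8 → |·| ≈ 110.8, ∠ ≈ 89.48°
pole (1 + j1108·0.01) = 1 + j11.08 → |·| ≈ 11.125, ∠ ≈ 84.84°
pole (1 + j1108·0.004) = 1 + j4.432 → |·| ≈ 4.5434, ∠ ≈ 77.29°
|L| = 0.0008 · 110.8 / (11.125 · 4.5434) ≈ 0.0017537
Gain = 20 log₁₀(0.0017537) ≈ -55.12 dB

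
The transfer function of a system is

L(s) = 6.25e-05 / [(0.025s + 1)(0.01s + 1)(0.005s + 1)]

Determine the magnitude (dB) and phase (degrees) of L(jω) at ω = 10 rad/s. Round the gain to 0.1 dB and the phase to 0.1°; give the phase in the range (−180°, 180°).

-84.4 dB, -22.6°

At ω = 10 rad/s:
pole (1 + j10·0.025) = 1 + j0.25 → |·| ≈ 1.0308, ∠ ≈ 14.04°
pole (1 + j10·0.01) = 1 + j0.1 → |·| ≈ 1.005, ∠ ≈ 5.71°
pole (1 + j10·0.005) = 1 + j0.05 → |·| ≈ 1.0012, ∠ ≈ 2.86°
|L| = 6.25e-05 · 1 / (1.0308 · 1.005 · 1.0012) ≈ 6.0259e-05
Gain = 20 log₁₀(6.0259e-05) ≈ -84.40 dB
∠L = (0°) − (14.04° + 5.71° + 2.86°) = -22.61°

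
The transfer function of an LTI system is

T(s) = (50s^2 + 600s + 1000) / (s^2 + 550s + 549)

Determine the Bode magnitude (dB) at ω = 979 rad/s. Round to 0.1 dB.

Substitute s = j979:
Numerator: 50(j979)^2 + 600(j979) + 1000 = -47921050 + j587400
Denominator: (j979)^2 + 550(j979) + 549 = -957892 + j538450
|N| = √(47921050² + 587400²) ≈ 4.7925e+07, ∠N ≈ 179.30°
|D| = √(957892² + 538450²) ≈ 1.0989e+06, ∠D ≈ 150.66°
|T| = 4.7925e+07 / 1.0989e+06 ≈ 43.612
Gain = 20 log₁₀(43.612) ≈ 32.79 dB

32.8 dB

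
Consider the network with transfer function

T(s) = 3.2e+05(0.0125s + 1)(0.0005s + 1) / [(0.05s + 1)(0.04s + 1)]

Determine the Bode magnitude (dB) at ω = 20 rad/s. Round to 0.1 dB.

105.2 dB

At ω = 20 rad/s:
zero (1 + j20·0.0125) = 1 + j0.25 → |·| ≈ 1.0308, ∠ ≈ 14.04°
zero (1 + j20·0.0005) = 1 + j0.01 → |·| ≈ 1, ∠ ≈ 0.57°
pole (1 + j20·0.05) = 1 + j1 → |·| ≈ 1.4142, ∠ ≈ 45.00°
pole (1 + j20·0.04) = 1 + j0.8 → |·| ≈ 1.2806, ∠ ≈ 38.66°
|T| = 3.2e+05 · 1.0308 · 1 / (1.4142 · 1.2806) ≈ 1.8214e+05
Gain = 20 log₁₀(1.8214e+05) ≈ 105.21 dB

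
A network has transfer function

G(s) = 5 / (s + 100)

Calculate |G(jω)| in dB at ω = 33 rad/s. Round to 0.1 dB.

-26.5 dB

At s = jω = j33:
pole (s+100): 100 + j33 → |·| = √(100²+33²) = √11089 ≈ 105.3, ∠ = arctan(33/100) ≈ 18.26°
|G| = 5 / 105.3 ≈ 0.047483
Gain = 20 log₁₀(0.047483) ≈ -26.47 dB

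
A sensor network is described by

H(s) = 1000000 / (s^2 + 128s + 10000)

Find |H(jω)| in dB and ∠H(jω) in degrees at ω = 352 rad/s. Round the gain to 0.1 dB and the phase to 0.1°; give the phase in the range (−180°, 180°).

18.2 dB, -158.4°

At s = jω = j352:
quadratic: (j352)² + 128·j352 + 10000 = -113904 + j45056 → |·| ≈ 1.2249e+05, ∠ ≈ 158.42°
|H| = 1000000 / 1.2249e+05 ≈ 8.1639
Gain = 20 log₁₀(8.1639) ≈ 18.24 dB
∠H = 0.00° − 158.42° = -158.42°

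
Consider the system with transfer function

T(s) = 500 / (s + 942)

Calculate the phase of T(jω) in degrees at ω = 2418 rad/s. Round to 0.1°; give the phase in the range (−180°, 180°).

At s = jω = j2418:
pole (s+942): 942 + j2418 → |·| = √(942²+2418²) = √6734088 ≈ 2595, ∠ = arctan(2418/942) ≈ 68.72°
∠T = 0.00° − 68.72° = -68.72°

-68.7°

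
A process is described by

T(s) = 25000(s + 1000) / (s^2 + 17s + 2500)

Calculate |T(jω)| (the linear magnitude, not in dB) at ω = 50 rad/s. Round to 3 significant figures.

2.94e+04

At s = jω = j50:
zero (s+1000): 1000 + j50 → |·| = √(1000²+50²) = √1002500 ≈ 1001.2, ∠ = arctan(50/1000) ≈ 2.86°
quadratic: (j50)² + 17·j50 + 2500 = 0 + j850 → |·| ≈ 850, ∠ ≈ 90.00°
|T| = 25000 · 1001.2 / 850 ≈ 29447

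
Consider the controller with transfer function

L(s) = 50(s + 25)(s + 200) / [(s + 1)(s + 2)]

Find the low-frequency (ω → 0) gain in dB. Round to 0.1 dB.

L(0) = 50·25·200 / (1·2) = 1.25e+05
20 log₁₀(1.25e+05) ≈ 101.94 dB

101.9 dB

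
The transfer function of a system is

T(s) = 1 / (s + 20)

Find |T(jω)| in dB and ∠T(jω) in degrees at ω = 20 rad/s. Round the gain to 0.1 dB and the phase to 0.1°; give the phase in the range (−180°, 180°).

-29.0 dB, -45.0°

At s = jω = j20:
pole (s+20): 20 + j20 → |·| = √(20²+20²) = √800 ≈ 28.284, ∠ = arctan(20/20) ≈ 45.00°
|T| = 1 / 28.284 ≈ 0.035356
Gain = 20 log₁₀(0.035356) ≈ -29.03 dB
∠T = 0.00° − 45.00° = -45.00°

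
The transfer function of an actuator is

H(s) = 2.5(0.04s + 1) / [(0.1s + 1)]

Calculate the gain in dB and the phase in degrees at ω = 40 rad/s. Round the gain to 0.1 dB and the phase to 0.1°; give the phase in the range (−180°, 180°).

1.2 dB, -18.0°

At ω = 40 rad/s:
zero (1 + j40·0.04) = 1 + j1.6 → |·| ≈ 1.8868, ∠ ≈ 57.99°
pole (1 + j40·0.1) = 1 + j4 → |·| ≈ 4.1231, ∠ ≈ 75.96°
|H| = 2.5 · 1.8868 / (4.1231) ≈ 1.144
Gain = 20 log₁₀(1.144) ≈ 1.17 dB
∠H = (57.99°) − (75.96°) = -17.97°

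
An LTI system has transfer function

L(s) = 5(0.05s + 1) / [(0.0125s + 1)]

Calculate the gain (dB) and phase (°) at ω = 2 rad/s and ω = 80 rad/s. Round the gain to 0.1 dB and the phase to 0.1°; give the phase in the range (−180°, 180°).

At ω = 2 rad/s:
zero (1 + j2·0.05) = 1 + j0.1 → |·| ≈ 1.005, ∠ ≈ 5.71°
pole (1 + j2·0.0125) = 1 + j0.025 → |·| ≈ 1.0003, ∠ ≈ 1.43°
|L| = 5 · 1.005 / (1.0003) ≈ 5.0235
Gain = 20 log₁₀(5.0235) ≈ 14.02 dB
∠L = (5.71°) − (1.43°) = 4.28°

At ω = 80 rad/s:
zero (1 + j80·0.05) = 1 + j4 → |·| ≈ 4.1231, ∠ ≈ 75.96°
pole (1 + j80·0.0125) = 1 + j1 → |·| ≈ 1.4142, ∠ ≈ 45.00°
|L| = 5 · 4.1231 / (1.4142) ≈ 14.577
Gain = 20 log₁₀(14.577) ≈ 23.27 dB
∠L = (75.96°) − (45.00°) = 30.96°

ω = 2: 14.0 dB, 4.3°; ω = 80: 23.3 dB, 31.0°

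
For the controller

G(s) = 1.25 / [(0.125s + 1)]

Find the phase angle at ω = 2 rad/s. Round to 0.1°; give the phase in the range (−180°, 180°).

At ω = 2 rad/s:
pole (1 + j2·0.125) = 1 + j0.25 → |·| ≈ 1.0308, ∠ ≈ 14.04°
∠G = (0°) − (14.04°) = -14.04°

-14.0°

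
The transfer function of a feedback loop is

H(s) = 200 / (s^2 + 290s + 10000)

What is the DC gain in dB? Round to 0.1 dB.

-34.0 dB

H(0) = 200 / 10000 = 0.02
20 log₁₀(0.02) ≈ -33.98 dB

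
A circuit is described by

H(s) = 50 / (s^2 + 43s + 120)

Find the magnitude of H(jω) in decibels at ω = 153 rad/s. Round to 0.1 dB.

-53.7 dB

Substitute s = j153:
Numerator: 50 = 50 + j0
Denominator: (j153)^2 + 43(j153) + 120 = -23289 + j6579
|N| = √(50² + 0²) ≈ 50, ∠N ≈ 0.00°
|D| = √(23289² + 6579²) ≈ 24200, ∠D ≈ 164.23°
|H| = 50 / 24200 ≈ 0.0020661
Gain = 20 log₁₀(0.0020661) ≈ -53.70 dB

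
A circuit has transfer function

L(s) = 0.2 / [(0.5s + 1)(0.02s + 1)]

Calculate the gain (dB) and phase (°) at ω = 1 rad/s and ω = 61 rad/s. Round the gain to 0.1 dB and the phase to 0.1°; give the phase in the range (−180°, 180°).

At ω = 1 rad/s:
pole (1 + j1·0.5) = 1 + j0.5 → |·| ≈ 1.118, ∠ ≈ 26.57°
pole (1 + j1·0.02) = 1 + j0.02 → |·| ≈ 1.0002, ∠ ≈ 1.15°
|L| = 0.2 · 1 / (1.118 · 1.0002) ≈ 0.17886
Gain = 20 log₁₀(0.17886) ≈ -14.95 dB
∠L = (0°) − (26.57° + 1.15°) = -27.72°

At ω = 61 rad/s:
pole (1 + j61·0.5) = 1 + j30.5 → |·| ≈ 30.516, ∠ ≈ 88.12°
pole (1 + j61·0.02) = 1 + j1.22 → |·| ≈ 1.5775, ∠ ≈ 50.66°
|L| = 0.2 · 1 / (30.516 · 1.5775) ≈ 0.0041546
Gain = 20 log₁₀(0.0041546) ≈ -47.63 dB
∠L = (0°) − (88.12° + 50.66°) = -138.78°

ω = 1: -15.0 dB, -27.7°; ω = 61: -47.6 dB, -138.8°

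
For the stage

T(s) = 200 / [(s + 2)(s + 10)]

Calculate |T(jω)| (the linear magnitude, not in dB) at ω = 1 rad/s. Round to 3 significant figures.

8.90

At s = jω = j1:
pole (s+2): 2 + j1 → |·| = √(2²+1²) = √5 ≈ 2.2361, ∠ = arctan(1/2) ≈ 26.57°
pole (s+10): 10 + j1 → |·| = √(10²+1²) = √101 ≈ 10.05, ∠ = arctan(1/10) ≈ 5.71°
|T| = 200 / 22.473 ≈ 8.8996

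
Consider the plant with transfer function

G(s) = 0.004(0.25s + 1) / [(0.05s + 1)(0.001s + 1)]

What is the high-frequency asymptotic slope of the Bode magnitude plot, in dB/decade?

-20 dB/decade

Each pole contributes −20 dB/decade at high frequency; each zero contributes +20 dB/decade.
Net: 1 zero(s) − 2 pole(s) → -20 dB/decade.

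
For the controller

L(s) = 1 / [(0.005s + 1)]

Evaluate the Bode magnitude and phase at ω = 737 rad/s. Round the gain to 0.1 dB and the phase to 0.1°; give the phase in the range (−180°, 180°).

-11.6 dB, -74.8°

At ω = 737 rad/s:
pole (1 + j737·0.005) = 1 + j3.685 → |·| ≈ 3.8183, ∠ ≈ 74.82°
|L| = 1 · 1 / (3.8183) ≈ 0.2619
Gain = 20 log₁₀(0.2619) ≈ -11.64 dB
∠L = (0°) − (74.82°) = -74.82°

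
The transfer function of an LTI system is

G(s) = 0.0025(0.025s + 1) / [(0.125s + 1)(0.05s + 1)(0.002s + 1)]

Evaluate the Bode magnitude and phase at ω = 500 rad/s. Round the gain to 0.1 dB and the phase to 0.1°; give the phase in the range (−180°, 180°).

-97.0 dB, -136.4°

At ω = 500 rad/s:
zero (1 + j500·0.025) = 1 + j12.5 → |·| ≈ 12.54, ∠ ≈ 85.43°
pole (1 + j500·0.125) = 1 + j62.5 → |·| ≈ 62.508, ∠ ≈ 89.08°
pole (1 + j500·0.05) = 1 + j25 → |·| ≈ 25.02, ∠ ≈ 87.71°
pole (1 + j500·0.002) = 1 + j1 → |·| ≈ 1.4142, ∠ ≈ 45.00°
|G| = 0.0025 · 12.54 / (62.508 · 25.02 · 1.4142) ≈ 1.4174e-05
Gain = 20 log₁₀(1.4174e-05) ≈ -96.97 dB
∠G = (85.43°) − (89.08° + 87.71° + 45.00°) = -136.36°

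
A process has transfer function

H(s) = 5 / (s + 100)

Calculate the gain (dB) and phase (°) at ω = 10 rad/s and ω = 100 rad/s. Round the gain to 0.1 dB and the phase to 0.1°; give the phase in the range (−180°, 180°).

ω = 10: -26.1 dB, -5.7°; ω = 100: -29.0 dB, -45.0°

Substitute s = j10:
Numerator: 5 = 5 + j0
Denominator: (j10) + 100 = 100 + j10
|N| = √(5² + 0²) ≈ 5, ∠N ≈ 0.00°
|D| = √(100² + 10²) ≈ 100.5, ∠D ≈ 5.71°
|H| = 5 / 100.5 ≈ 0.049751
Gain = 20 log₁₀(0.049751) ≈ -26.06 dB
∠H = 0.00° − 5.71° = -5.71°

Substitute s = j100:
Numerator: 5 = 5 + j0
Denominator: (j100) + 100 = 100 + j100
|N| = √(5² + 0²) ≈ 5, ∠N ≈ 0.00°
|D| = √(100² + 100²) ≈ 141.42, ∠D ≈ 45.00°
|H| = 5 / 141.42 ≈ 0.035356
Gain = 20 log₁₀(0.035356) ≈ -29.03 dB
∠H = 0.00° − 45.00° = -45.00°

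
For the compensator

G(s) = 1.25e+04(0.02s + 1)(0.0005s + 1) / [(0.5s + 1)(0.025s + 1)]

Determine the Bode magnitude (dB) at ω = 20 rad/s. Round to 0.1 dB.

61.6 dB

At ω = 20 rad/s:
zero (1 + j20·0.02) = 1 + j0.4 → |·| ≈ 1.077, ∠ ≈ 21.80°
zero (1 + j20·0.0005) = 1 + j0.01 → |·| ≈ 1, ∠ ≈ 0.57°
pole (1 + j20·0.5) = 1 + j10 → |·| ≈ 10.05, ∠ ≈ 84.29°
pole (1 + j20·0.025) = 1 + j0.5 → |·| ≈ 1.118, ∠ ≈ 26.57°
|G| = 1.25e+04 · 1.077 · 1 / (10.05 · 1.118) ≈ 1198.2
Gain = 20 log₁₀(1198.2) ≈ 61.57 dB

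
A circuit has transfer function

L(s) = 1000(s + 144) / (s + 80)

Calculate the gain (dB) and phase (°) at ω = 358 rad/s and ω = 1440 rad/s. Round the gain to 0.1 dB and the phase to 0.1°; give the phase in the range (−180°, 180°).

At s = jω = j358:
zero (s+144): 144 + j358 → |·| = √(144²+358²) = √148900 ≈ 385.88, ∠ = arctan(358/144) ≈ 68.09°
pole (s+80): 80 + j358 → |·| = √(80²+358²) = √134564 ≈ 366.83, ∠ = arctan(358/80) ≈ 77.40°
|L| = 1000 · 385.88 / 366.83 ≈ 1051.9
Gain = 20 log₁₀(1051.9) ≈ 60.44 dB
∠L = 68.09° − 77.40° = -9.31°

At s = jω = j1440:
zero (s+144): 144 + j1440 → |·| = √(144²+1440²) = √2094336 ≈ 1447.2, ∠ = arctan(1440/144) ≈ 84.29°
pole (s+80): 80 + j1440 → |·| = √(80²+1440²) = √2080000 ≈ 1442.2, ∠ = arctan(1440/80) ≈ 86.82°
|L| = 1000 · 1447.2 / 1442.2 ≈ 1003.5
Gain = 20 log₁₀(1003.5) ≈ 60.03 dB
∠L = 84.29° − 86.82° = -2.53°

ω = 358: 60.4 dB, -9.3°; ω = 1440: 60.0 dB, -2.5°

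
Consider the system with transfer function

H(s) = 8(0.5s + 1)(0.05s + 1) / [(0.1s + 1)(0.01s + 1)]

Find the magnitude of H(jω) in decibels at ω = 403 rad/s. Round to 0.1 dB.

45.8 dB

At ω = 403 rad/s:
zero (1 + j403·0.5) = 1 + j201.5 → |·| ≈ 201.5, ∠ ≈ 89.72°
zero (1 + j403·0.05) = 1 + j20.15 → |·| ≈ 20.175, ∠ ≈ 87.16°
pole (1 + j403·0.1) = 1 + j40.3 → |·| ≈ 40.312, ∠ ≈ 88.58°
pole (1 + j403·0.01) = 1 + j4.03 → |·| ≈ 4.1522, ∠ ≈ 76.06°
|H| = 8 · 201.5 · 20.175 / (40.312 · 4.1522) ≈ 194.3
Gain = 20 log₁₀(194.3) ≈ 45.77 dB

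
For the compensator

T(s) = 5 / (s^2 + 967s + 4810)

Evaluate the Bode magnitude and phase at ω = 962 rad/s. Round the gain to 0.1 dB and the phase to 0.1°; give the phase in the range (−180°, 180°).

Substitute s = j962:
Numerator: 5 = 5 + j0
Denominator: (j962)^2 + 967(j962) + 4810 = -920634 + j930254
|N| = √(5² + 0²) ≈ 5, ∠N ≈ 0.00°
|D| = √(920634² + 930254²) ≈ 1.3088e+06, ∠D ≈ 134.70°
|T| = 5 / 1.3088e+06 ≈ 3.8203e-06
Gain = 20 log₁₀(3.8203e-06) ≈ -108.36 dB
∠T = 0.00° − 134.70° = -134.70°

-108.4 dB, -134.7°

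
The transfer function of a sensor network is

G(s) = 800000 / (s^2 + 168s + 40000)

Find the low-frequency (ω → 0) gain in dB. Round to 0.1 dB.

26.0 dB

G(0) = 800000 / 40000 = 20
20 log₁₀(20) ≈ 26.02 dB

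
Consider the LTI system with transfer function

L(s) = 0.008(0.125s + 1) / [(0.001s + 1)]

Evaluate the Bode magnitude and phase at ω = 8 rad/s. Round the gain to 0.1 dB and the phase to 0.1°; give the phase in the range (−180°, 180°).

-38.9 dB, 44.5°

At ω = 8 rad/s:
zero (1 + j8·0.125) = 1 + j1 → |·| ≈ 1.4142, ∠ ≈ 45.00°
pole (1 + j8·0.001) = 1 + j0.008 → |·| ≈ 1, ∠ ≈ 0.46°
|L| = 0.008 · 1.4142 / (1) ≈ 0.011314
Gain = 20 log₁₀(0.011314) ≈ -38.93 dB
∠L = (45.00°) − (0.46°) = 44.54°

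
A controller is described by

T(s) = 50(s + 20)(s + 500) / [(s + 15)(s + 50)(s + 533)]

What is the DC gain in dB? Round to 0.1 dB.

T(0) = 50·20·500 / (15·50·533) ≈ 1.2508
20 log₁₀(1.2508) ≈ 1.94 dB

1.9 dB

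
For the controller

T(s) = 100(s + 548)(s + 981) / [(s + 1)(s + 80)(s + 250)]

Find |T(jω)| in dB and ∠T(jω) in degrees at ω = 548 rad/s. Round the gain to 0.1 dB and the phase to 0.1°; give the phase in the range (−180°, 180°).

-6.4 dB, -162.9°

At s = jω = j548:
zero (s+548): 548 + j548 → |·| = √(548²+548²) = √600608 ≈ 774.99, ∠ = arctan(548/548) ≈ 45.00°
zero (s+981): 981 + j548 → |·| = √(981²+548²) = √1262665 ≈ 1123.7, ∠ = arctan(548/981) ≈ 29.19°
pole (s+1): 1 + j548 → |·| = √(1²+548²) = √300305 ≈ 548, ∠ = arctan(548/1) ≈ 89.90°
pole (s+80): 80 + j548 → |·| = √(80²+548²) = √306704 ≈ 553.81, ∠ = arctan(548/80) ≈ 81.69°
pole (s+250): 250 + j548 → |·| = √(250²+548²) = √362804 ≈ 602.33, ∠ = arctan(548/250) ≈ 65.48°
|T| = 100 · 8.7086e+05 / 1.828e+08 ≈ 0.4764
Gain = 20 log₁₀(0.4764) ≈ -6.44 dB
∠T = 74.19° − 237.07° = -162.88°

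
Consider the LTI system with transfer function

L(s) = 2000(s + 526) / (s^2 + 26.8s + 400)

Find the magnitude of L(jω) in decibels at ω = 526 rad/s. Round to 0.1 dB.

At s = jω = j526:
zero (s+526): 526 + j526 → |·| = √(526²+526²) = √553352 ≈ 743.88, ∠ = arctan(526/526) ≈ 45.00°
quadratic: (j526)² + 26.8·j526 + 400 = -276276 + j14096.8 → |·| ≈ 2.7664e+05, ∠ ≈ 177.08°
|L| = 2000 · 743.88 / 2.7664e+05 ≈ 5.378
Gain = 20 log₁₀(5.378) ≈ 14.61 dB

14.6 dB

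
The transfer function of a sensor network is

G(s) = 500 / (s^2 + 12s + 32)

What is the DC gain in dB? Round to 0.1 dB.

G(0) = 500 / 32 = 15.625
20 log₁₀(15.625) ≈ 23.88 dB

23.9 dB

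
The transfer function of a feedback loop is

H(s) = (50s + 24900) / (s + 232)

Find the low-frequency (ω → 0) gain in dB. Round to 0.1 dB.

H(0) = 24900 / 232 ≈ 107.33
20 log₁₀(107.33) ≈ 40.61 dB

40.6 dB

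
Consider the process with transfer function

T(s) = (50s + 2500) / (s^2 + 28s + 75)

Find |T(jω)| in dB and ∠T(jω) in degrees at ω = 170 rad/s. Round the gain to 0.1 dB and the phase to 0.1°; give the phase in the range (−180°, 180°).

-10.4 dB, -97.0°

Substitute s = j170:
Numerator: 50(j170) + 2500 = 2500 + j8500
Denominator: (j170)^2 + 28(j170) + 75 = -28825 + j4760
|N| = √(2500² + 8500²) ≈ 8860, ∠N ≈ 73.61°
|D| = √(28825² + 4760²) ≈ 29215, ∠D ≈ 170.62°
|T| = 8860 / 29215 ≈ 0.30327
Gain = 20 log₁₀(0.30327) ≈ -10.36 dB
∠T = 73.61° − 170.62° = -97.01°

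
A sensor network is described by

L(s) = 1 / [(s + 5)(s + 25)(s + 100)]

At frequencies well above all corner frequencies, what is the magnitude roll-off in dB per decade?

-60 dB/decade

Each pole contributes −20 dB/decade at high frequency; each zero contributes +20 dB/decade.
Net: 0 zero(s) − 3 pole(s) → -60 dB/decade.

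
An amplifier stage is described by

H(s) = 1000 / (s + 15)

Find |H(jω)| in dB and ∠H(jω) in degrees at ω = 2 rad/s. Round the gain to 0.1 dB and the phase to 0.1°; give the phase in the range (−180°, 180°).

Substitute s = j2:
Numerator: 1000 = 1000 + j0
Denominator: (j2) + 15 = 15 + j2
|N| = √(1000² + 0²) ≈ 1000, ∠N ≈ 0.00°
|D| = √(15² + 2²) ≈ 15.133, ∠D ≈ 7.59°
|H| = 1000 / 15.133 ≈ 66.081
Gain = 20 log₁₀(66.081) ≈ 36.40 dB
∠H = 0.00° − 7.59° = -7.59°

36.4 dB, -7.6°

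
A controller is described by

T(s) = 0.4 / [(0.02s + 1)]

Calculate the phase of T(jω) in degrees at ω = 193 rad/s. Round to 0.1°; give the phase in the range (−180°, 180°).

-75.5°

At ω = 193 rad/s:
pole (1 + j193·0.02) = 1 + j3.86 → |·| ≈ 3.9874, ∠ ≈ 75.48°
∠T = (0°) − (75.48°) = -75.48°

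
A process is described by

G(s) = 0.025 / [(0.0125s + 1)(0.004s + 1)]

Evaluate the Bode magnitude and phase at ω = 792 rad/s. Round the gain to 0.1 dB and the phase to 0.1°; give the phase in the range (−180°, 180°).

At ω = 792 rad/s:
pole (1 + j792·0.0125) = 1 + j9.9 → |·| ≈ 9.9504, ∠ ≈ 84.23°
pole (1 + j792·0.004) = 1 + j3.168 → |·| ≈ 3.3221, ∠ ≈ 72.48°
|G| = 0.025 · 1 / (9.9504 · 3.3221) ≈ 0.00075629
Gain = 20 log₁₀(0.00075629) ≈ -62.43 dB
∠G = (0°) − (84.23° + 72.48°) = -156.71°

-62.4 dB, -156.7°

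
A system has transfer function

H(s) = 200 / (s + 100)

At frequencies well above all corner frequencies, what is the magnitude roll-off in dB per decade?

Each pole contributes −20 dB/decade at high frequency; each zero contributes +20 dB/decade.
Net: 0 zero(s) − 1 pole(s) → -20 dB/decade.

-20 dB/decade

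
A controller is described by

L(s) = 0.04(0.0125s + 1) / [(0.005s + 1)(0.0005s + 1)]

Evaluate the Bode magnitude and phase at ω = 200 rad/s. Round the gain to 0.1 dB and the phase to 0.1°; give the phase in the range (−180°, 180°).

-22.4 dB, 17.5°

At ω = 200 rad/s:
zero (1 + j200·0.0125) = 1 + j2.5 → |·| ≈ 2.6926, ∠ ≈ 68.20°
pole (1 + j200·0.005) = 1 + j1 → |·| ≈ 1.4142, ∠ ≈ 45.00°
pole (1 + j200·0.0005) = 1 + j0.1 → |·| ≈ 1.005, ∠ ≈ 5.71°
|L| = 0.04 · 2.6926 / (1.4142 · 1.005) ≈ 0.07578
Gain = 20 log₁₀(0.07578) ≈ -22.41 dB
∠L = (68.20°) − (45.00° + 5.71°) = 17.49°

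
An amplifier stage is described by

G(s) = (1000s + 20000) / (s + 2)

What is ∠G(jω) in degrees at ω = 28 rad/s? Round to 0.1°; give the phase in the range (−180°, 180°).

-31.5°

Substitute s = j28:
Numerator: 1000(j28) + 20000 = 20000 + j28000
Denominator: (j28) + 2 = 2 + j28
|N| = √(20000² + 28000²) ≈ 34409, ∠N ≈ 54.46°
|D| = √(2² + 28²) ≈ 28.071, ∠D ≈ 85.91°
∠G = 54.46° − 85.91° = -31.45°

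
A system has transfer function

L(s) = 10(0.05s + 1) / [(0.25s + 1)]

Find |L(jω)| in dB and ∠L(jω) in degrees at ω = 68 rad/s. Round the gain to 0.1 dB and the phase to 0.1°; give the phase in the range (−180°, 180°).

At ω = 68 rad/s:
zero (1 + j68·0.05) = 1 + j3.4 → |·| ≈ 3.544, ∠ ≈ 73.61°
pole (1 + j68·0.25) = 1 + j17 → |·| ≈ 17.029, ∠ ≈ 86.63°
|L| = 10 · 3.544 / (17.029) ≈ 2.0812
Gain = 20 log₁₀(2.0812) ≈ 6.37 dB
∠L = (73.61°) − (86.63°) = -13.02°

6.4 dB, -13.0°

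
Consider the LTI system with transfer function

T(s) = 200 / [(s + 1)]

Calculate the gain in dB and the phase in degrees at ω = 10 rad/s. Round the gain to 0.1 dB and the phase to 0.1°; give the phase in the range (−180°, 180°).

At ω = 10 rad/s:
pole (1 + j10·1) = 1 + j10 → |·| ≈ 10.05, ∠ ≈ 84.29°
|T| = 200 · 1 / (10.05) ≈ 19.9
Gain = 20 log₁₀(19.9) ≈ 25.98 dB
∠T = (0°) − (84.29°) = -84.29°

26.0 dB, -84.3°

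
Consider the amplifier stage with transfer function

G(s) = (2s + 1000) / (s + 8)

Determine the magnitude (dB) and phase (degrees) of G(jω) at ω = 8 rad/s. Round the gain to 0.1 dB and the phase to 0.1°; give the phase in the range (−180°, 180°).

38.9 dB, -44.1°

Substitute s = j8:
Numerator: 2(j8) + 1000 = 1000 + j16
Denominator: (j8) + 8 = 8 + j8
|N| = √(1000² + 16²) ≈ 1000.1, ∠N ≈ 0.92°
|D| = √(8² + 8²) ≈ 11.314, ∠D ≈ 45.00°
|G| = 1000.1 / 11.314 ≈ 88.395
Gain = 20 log₁₀(88.395) ≈ 38.93 dB
∠G = 0.92° − 45.00° = -44.08°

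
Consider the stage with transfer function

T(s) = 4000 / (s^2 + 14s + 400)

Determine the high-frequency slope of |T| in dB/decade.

-40 dB/decade

Each pole contributes −20 dB/decade at high frequency; each zero contributes +20 dB/decade.
Net: 0 zero(s) − 2 pole(s) → -40 dB/decade.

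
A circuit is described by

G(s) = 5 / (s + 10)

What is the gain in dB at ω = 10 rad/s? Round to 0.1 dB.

At s = jω = j10:
pole (s+10): 10 + j10 → |·| = √(10²+10²) = √200 ≈ 14.142, ∠ = arctan(10/10) ≈ 45.00°
|G| = 5 / 14.142 ≈ 0.35356
Gain = 20 log₁₀(0.35356) ≈ -9.03 dB

-9.0 dB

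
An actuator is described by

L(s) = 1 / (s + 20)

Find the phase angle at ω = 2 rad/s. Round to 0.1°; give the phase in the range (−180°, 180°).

At s = jω = j2:
pole (s+20): 20 + j2 → |·| = √(20²+2²) = √404 ≈ 20.1, ∠ = arctan(2/20) ≈ 5.71°
∠L = 0.00° − 5.71° = -5.71°

-5.7°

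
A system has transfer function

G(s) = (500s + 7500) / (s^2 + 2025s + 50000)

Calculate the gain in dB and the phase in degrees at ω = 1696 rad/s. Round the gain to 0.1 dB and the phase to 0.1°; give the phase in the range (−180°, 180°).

-14.4 dB, -40.0°

Substitute s = j1696:
Numerator: 500(j1696) + 7500 = 7500 + j848000
Denominator: (j1696)^2 + 2025(j1696) + 50000 = -2826416 + j3434400
|N| = √(7500² + 848000²) ≈ 8.4803e+05, ∠N ≈ 89.49°
|D| = √(2826416² + 3434400²) ≈ 4.4479e+06, ∠D ≈ 129.45°
|G| = 8.4803e+05 / 4.4479e+06 ≈ 0.19066
Gain = 20 log₁₀(0.19066) ≈ -14.39 dB
∠G = 89.49° − 129.45° = -39.96°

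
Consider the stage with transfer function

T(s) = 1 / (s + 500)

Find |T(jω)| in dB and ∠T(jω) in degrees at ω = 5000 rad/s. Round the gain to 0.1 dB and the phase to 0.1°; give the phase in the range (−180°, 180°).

-74.0 dB, -84.3°

Substitute s = j5000:
Numerator: 1 = 1 + j0
Denominator: (j5000) + 500 = 500 + j5000
|N| = √(1² + 0²) ≈ 1, ∠N ≈ 0.00°
|D| = √(500² + 5000²) ≈ 5024.9, ∠D ≈ 84.29°
|T| = 1 / 5024.9 ≈ 0.00019901
Gain = 20 log₁₀(0.00019901) ≈ -74.02 dB
∠T = 0.00° − 84.29° = -84.29°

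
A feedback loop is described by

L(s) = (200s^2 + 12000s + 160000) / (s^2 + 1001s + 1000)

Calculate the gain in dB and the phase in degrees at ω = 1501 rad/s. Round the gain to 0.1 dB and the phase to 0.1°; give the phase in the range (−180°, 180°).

44.4 dB, 31.4°

Substitute s = j1501:
Numerator: 200(j1501)^2 + 12000(j1501) + 160000 = -450440200 + j18012000
Denominator: (j1501)^2 + 1001(j1501) + 1000 = -2252001 + j1502501
|N| = √(450440200² + 18012000²) ≈ 4.508e+08, ∠N ≈ 177.71°
|D| = √(2252001² + 1502501²) ≈ 2.7072e+06, ∠D ≈ 146.29°
|L| = 4.508e+08 / 2.7072e+06 ≈ 166.52
Gain = 20 log₁₀(166.52) ≈ 44.43 dB
∠L = 177.71° − 146.29° = 31.42°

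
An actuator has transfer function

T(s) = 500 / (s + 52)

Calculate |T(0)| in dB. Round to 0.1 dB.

T(0) = 500 / 52 ≈ 9.6154
20 log₁₀(9.6154) ≈ 19.66 dB

19.7 dB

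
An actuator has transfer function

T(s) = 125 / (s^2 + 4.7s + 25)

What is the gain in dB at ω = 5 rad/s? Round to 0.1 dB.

At s = jω = j5:
quadratic: (j5)² + 4.7·j5 + 25 = 0 + j23.5 → |·| ≈ 23.5, ∠ ≈ 90.00°
|T| = 125 / 23.5 ≈ 5.3191
Gain = 20 log₁₀(5.3191) ≈ 14.52 dB

14.5 dB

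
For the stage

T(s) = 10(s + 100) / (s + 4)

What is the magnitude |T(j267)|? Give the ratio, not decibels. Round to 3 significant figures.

10.7

At s = jω = j267:
zero (s+100): 100 + j267 → |·| = √(100²+267²) = √81289 ≈ 285.11, ∠ = arctan(267/100) ≈ 69.47°
pole (s+4): 4 + j267 → |·| = √(4²+267²) = √71305 ≈ 267.03, ∠ = arctan(267/4) ≈ 89.14°
|T| = 10 · 285.11 / 267.03 ≈ 10.677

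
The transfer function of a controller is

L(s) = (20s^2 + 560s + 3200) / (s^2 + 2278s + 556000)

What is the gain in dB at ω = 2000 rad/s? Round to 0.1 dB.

Substitute s = j2000:
Numerator: 20(j2000)^2 + 560(j2000) + 3200 = -79996800 + j1120000
Denominator: (j2000)^2 + 2278(j2000) + 556000 = -3444000 + j4556000
|N| = √(79996800² + 1120000²) ≈ 8.0005e+07, ∠N ≈ 179.20°
|D| = √(3444000² + 4556000²) ≈ 5.7112e+06, ∠D ≈ 127.09°
|L| = 8.0005e+07 / 5.7112e+06 ≈ 14.008
Gain = 20 log₁₀(14.008) ≈ 22.93 dB

22.9 dB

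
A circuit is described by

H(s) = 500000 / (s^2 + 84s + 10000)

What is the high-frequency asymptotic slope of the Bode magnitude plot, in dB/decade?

-40 dB/decade

Each pole contributes −20 dB/decade at high frequency; each zero contributes +20 dB/decade.
Net: 0 zero(s) − 2 pole(s) → -40 dB/decade.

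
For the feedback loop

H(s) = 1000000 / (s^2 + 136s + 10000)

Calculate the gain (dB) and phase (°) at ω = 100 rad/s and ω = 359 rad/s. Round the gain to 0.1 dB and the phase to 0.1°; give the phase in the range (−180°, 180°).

ω = 100: 37.3 dB, -90.0°; ω = 359: 17.8 dB, -157.7°

At s = jω = j100:
quadratic: (j100)² + 136·j100 + 10000 = 0 + j13600 → |·| ≈ 13600, ∠ ≈ 90.00°
|H| = 1000000 / 13600 ≈ 73.529
Gain = 20 log₁₀(73.529) ≈ 37.33 dB
∠H = 0.00° − 90.00° = -90.00°

At s = jω = j359:
quadratic: (j359)² + 136·j359 + 10000 = -118881 + j48824 → |·| ≈ 1.2852e+05, ∠ ≈ 157.67°
|H| = 1000000 / 1.2852e+05 ≈ 7.7809
Gain = 20 log₁₀(7.7809) ≈ 17.82 dB
∠H = 0.00° − 157.67° = -157.67°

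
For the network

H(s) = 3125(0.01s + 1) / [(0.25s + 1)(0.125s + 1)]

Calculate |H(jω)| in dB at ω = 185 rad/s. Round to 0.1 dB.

At ω = 185 rad/s:
zero (1 + j185·0.01) = 1 + j1.85 → |·| ≈ 2.103, ∠ ≈ 61.61°
pole (1 + j185·0.25) = 1 + j46.25 → |·| ≈ 46.261, ∠ ≈ 88.76°
pole (1 + j185·0.125) = 1 + j23.125 → |·| ≈ 23.147, ∠ ≈ 87.52°
|H| = 3125 · 2.103 / (46.261 · 23.147) ≈ 6.1373
Gain = 20 log₁₀(6.1373) ≈ 15.76 dB

15.8 dB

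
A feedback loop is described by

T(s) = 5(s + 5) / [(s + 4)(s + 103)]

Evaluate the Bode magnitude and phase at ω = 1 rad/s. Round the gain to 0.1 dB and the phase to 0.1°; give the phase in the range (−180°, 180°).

-24.4 dB, -3.3°

At s = jω = j1:
zero (s+5): 5 + j1 → |·| = √(5²+1²) = √26 ≈ 5.099, ∠ = arctan(1/5) ≈ 11.31°
pole (s+4): 4 + j1 → |·| = √(4²+1²) = √17 ≈ 4.1231, ∠ = arctan(1/4) ≈ 14.04°
pole (s+103): 103 + j1 → |·| = √(103²+1²) = √10610 ≈ 103, ∠ = arctan(1/103) ≈ 0.56°
|T| = 5 · 5.099 / 424.68 ≈ 0.060033
Gain = 20 log₁₀(0.060033) ≈ -24.43 dB
∠T = 11.31° − 14.60° = -3.29°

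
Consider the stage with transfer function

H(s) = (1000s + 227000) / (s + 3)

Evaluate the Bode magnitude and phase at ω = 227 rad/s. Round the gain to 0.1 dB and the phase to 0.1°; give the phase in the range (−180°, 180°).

Substitute s = j227:
Numerator: 1000(j227) + 227000 = 227000 + j227000
Denominator: (j227) + 3 = 3 + j227
|N| = √(227000² + 227000²) ≈ 3.2103e+05, ∠N ≈ 45.00°
|D| = √(3² + 227²) ≈ 227.02, ∠D ≈ 89.24°
|H| = 3.2103e+05 / 227.02 ≈ 1414.1
Gain = 20 log₁₀(1414.1) ≈ 63.01 dB
∠H = 45.00° − 89.24° = -44.24°

63.0 dB, -44.2°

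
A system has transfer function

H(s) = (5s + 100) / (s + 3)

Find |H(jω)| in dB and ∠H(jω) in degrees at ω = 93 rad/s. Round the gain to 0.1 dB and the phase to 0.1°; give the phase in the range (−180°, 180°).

Substitute s = j93:
Numerator: 5(j93) + 100 = 100 + j465
Denominator: (j93) + 3 = 3 + j93
|N| = √(100² + 465²) ≈ 475.63, ∠N ≈ 77.86°
|D| = √(3² + 93²) ≈ 93.048, ∠D ≈ 88.15°
|H| = 475.63 / 93.048 ≈ 5.1117
Gain = 20 log₁₀(5.1117) ≈ 14.17 dB
∠H = 77.86° − 88.15° = -10.29°

14.2 dB, -10.3°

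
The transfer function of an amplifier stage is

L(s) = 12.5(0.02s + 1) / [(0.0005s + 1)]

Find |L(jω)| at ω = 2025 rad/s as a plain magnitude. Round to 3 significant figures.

At ω = 2025 rad/s:
zero (1 + j2025·0.02) = 1 + j40.5 → |·| ≈ 40.512, ∠ ≈ 88.59°
pole (1 + j2025·0.0005) = 1 + j1.0125 → |·| ≈ 1.4231, ∠ ≈ 45.36°
|L| = 12.5 · 40.512 / (1.4231) ≈ 355.84

356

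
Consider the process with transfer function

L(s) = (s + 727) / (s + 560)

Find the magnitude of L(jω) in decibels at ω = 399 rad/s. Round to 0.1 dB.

1.6 dB

At s = jω = j399:
zero (s+727): 727 + j399 → |·| = √(727²+399²) = √687730 ≈ 829.29, ∠ = arctan(399/727) ≈ 28.76°
pole (s+560): 560 + j399 → |·| = √(560²+399²) = √472801 ≈ 687.61, ∠ = arctan(399/560) ≈ 35.47°
|L| = 1 · 829.29 / 687.61 ≈ 1.206
Gain = 20 log₁₀(1.206) ≈ 1.63 dB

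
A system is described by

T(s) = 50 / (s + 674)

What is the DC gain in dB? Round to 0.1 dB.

T(0) = 50 / (674) ≈ 0.074184
20 log₁₀(0.074184) ≈ -22.59 dB

-22.6 dB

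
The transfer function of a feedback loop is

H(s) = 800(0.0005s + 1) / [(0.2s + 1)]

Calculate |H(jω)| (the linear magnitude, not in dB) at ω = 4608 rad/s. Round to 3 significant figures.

2.18

At ω = 4608 rad/s:
zero (1 + j4608·0.0005) = 1 + j2.304 → |·| ≈ 2.5117, ∠ ≈ 66.54°
pole (1 + j4608·0.2) = 1 + j921.6 → |·| ≈ 921.6, ∠ ≈ 89.94°
|H| = 800 · 2.5117 / (921.6) ≈ 2.1803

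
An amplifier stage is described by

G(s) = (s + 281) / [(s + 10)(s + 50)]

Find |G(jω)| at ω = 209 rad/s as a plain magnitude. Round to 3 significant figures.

At s = jω = j209:
zero (s+281): 281 + j209 → |·| = √(281²+209²) = √122642 ≈ 350.2, ∠ = arctan(209/281) ≈ 36.64°
pole (s+10): 10 + j209 → |·| = √(10²+209²) = √43781 ≈ 209.24, ∠ = arctan(209/10) ≈ 87.26°
pole (s+50): 50 + j209 → |·| = √(50²+209²) = √46181 ≈ 214.9, ∠ = arctan(209/50) ≈ 76.55°
|G| = 1 · 350.2 / 44966 ≈ 0.0077881

0.00779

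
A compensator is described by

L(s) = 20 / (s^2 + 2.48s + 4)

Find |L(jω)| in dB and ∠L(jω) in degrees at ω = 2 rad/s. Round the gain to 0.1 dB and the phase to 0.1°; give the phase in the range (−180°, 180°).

12.1 dB, -90.0°

At s = jω = j2:
quadratic: (j2)² + 2.48·j2 + 4 = 0 + j4.96 → |·| ≈ 4.96, ∠ ≈ 90.00°
|L| = 20 / 4.96 ≈ 4.0323
Gain = 20 log₁₀(4.0323) ≈ 12.11 dB
∠L = 0.00° − 90.00° = -90.00°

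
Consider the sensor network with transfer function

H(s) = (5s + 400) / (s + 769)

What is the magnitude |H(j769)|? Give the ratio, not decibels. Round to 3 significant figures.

Substitute s = j769:
Numerator: 5(j769) + 400 = 400 + j3845
Denominator: (j769) + 769 = 769 + j769
|N| = √(400² + 3845²) ≈ 3865.8, ∠N ≈ 84.06°
|D| = √(769² + 769²) ≈ 1087.5, ∠D ≈ 45.00°
|H| = 3865.8 / 1087.5 ≈ 3.5548

3.55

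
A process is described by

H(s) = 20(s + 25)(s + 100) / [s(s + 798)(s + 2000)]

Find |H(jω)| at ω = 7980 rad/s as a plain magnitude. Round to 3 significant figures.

At s = jω = j7980:
zero (s+25): 25 + j7980 → |·| = √(25²+7980²) = √63681025 ≈ 7980, ∠ = arctan(7980/25) ≈ 89.82°
zero (s+100): 100 + j7980 → |·| = √(100²+7980²) = √63690400 ≈ 7980.6, ∠ = arctan(7980/100) ≈ 89.28°
pole (s+798): 798 + j7980 → |·| = √(798²+7980²) = √64317204 ≈ 8019.8, ∠ = arctan(7980/798) ≈ 84.29°
pole (s+2000): 2000 + j7980 → |·| = √(2000²+7980²) = √67680400 ≈ 8226.8, ∠ = arctan(7980/2000) ≈ 75.93°
pole at origin: |s| = 7980, ∠ = 90.00° (in denominator)
|H| = 20 · 6.3685e+07 / 5.265e+11 ≈ 0.0024192

0.00242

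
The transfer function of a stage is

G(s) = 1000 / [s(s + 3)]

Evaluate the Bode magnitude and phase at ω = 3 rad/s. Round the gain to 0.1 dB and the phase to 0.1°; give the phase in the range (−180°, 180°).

At s = jω = j3:
pole (s+3): 3 + j3 → |·| = √(3²+3²) = √18 ≈ 4.2426, ∠ = arctan(3/3) ≈ 45.00°
pole at origin: |s| = 3, ∠ = 90.00° (in denominator)
|G| = 1000 / 12.728 ≈ 78.567
Gain = 20 log₁₀(78.567) ≈ 37.90 dB
∠G = 0.00° − 135.00° = -135.00°

37.9 dB, -135.0°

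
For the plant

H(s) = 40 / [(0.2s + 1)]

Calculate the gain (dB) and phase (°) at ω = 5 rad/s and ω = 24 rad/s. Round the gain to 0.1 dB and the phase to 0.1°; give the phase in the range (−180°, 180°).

At ω = 5 rad/s:
pole (1 + j5·0.2) = 1 + j1 → |·| ≈ 1.4142, ∠ ≈ 45.00°
|H| = 40 · 1 / (1.4142) ≈ 28.285
Gain = 20 log₁₀(28.285) ≈ 29.03 dB
∠H = (0°) − (45.00°) = -45.00°

At ω = 24 rad/s:
pole (1 + j24·0.2) = 1 + j4.8 → |·| ≈ 4.9031, ∠ ≈ 78.23°
|H| = 40 · 1 / (4.9031) ≈ 8.1581
Gain = 20 log₁₀(8.1581) ≈ 18.23 dB
∠H = (0°) − (78.23°) = -78.23°

ω = 5: 29.0 dB, -45.0°; ω = 24: 18.2 dB, -78.2°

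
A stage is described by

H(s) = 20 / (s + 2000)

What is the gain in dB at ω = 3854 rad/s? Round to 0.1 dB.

-46.7 dB

Substitute s = j3854:
Numerator: 20 = 20 + j0
Denominator: (j3854) + 2000 = 2000 + j3854
|N| = √(20² + 0²) ≈ 20, ∠N ≈ 0.00°
|D| = √(2000² + 3854²) ≈ 4342, ∠D ≈ 62.57°
|H| = 20 / 4342 ≈ 0.0046062
Gain = 20 log₁₀(0.0046062) ≈ -46.73 dB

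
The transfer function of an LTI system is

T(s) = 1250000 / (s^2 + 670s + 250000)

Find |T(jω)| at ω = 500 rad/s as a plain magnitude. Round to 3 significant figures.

At s = jω = j500:
quadratic: (j500)² + 670·j500 + 250000 = 0 + j335000 → |·| ≈ 3.35e+05, ∠ ≈ 90.00°
|T| = 1250000 / 3.35e+05 ≈ 3.7313

3.73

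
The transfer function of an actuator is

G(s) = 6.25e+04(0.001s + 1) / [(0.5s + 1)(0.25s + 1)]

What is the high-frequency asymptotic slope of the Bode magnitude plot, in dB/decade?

-20 dB/decade

Each pole contributes −20 dB/decade at high frequency; each zero contributes +20 dB/decade.
Net: 1 zero(s) − 2 pole(s) → -20 dB/decade.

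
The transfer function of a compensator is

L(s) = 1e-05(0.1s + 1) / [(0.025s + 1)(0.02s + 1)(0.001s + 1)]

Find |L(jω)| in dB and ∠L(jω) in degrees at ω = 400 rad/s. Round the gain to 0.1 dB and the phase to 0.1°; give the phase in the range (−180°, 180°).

-106.8 dB, -100.4°

At ω = 400 rad/s:
zero (1 + j400·0.1) = 1 + j40 → |·| ≈ 40.012, ∠ ≈ 88.57°
pole (1 + j400·0.025) = 1 + j10 → |·| ≈ 10.05, ∠ ≈ 84.29°
pole (1 + j400·0.02) = 1 + j8 → |·| ≈ 8.0623, ∠ ≈ 82.87°
pole (1 + j400·0.001) = 1 + j0.4 → |·| ≈ 1.077, ∠ ≈ 21.80°
|L| = 1e-05 · 40.012 / (10.05 · 8.0623 · 1.077) ≈ 4.5851e-06
Gain = 20 log₁₀(4.5851e-06) ≈ -106.77 dB
∠L = (88.57°) − (84.29° + 82.87° + 21.80°) = -100.39°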